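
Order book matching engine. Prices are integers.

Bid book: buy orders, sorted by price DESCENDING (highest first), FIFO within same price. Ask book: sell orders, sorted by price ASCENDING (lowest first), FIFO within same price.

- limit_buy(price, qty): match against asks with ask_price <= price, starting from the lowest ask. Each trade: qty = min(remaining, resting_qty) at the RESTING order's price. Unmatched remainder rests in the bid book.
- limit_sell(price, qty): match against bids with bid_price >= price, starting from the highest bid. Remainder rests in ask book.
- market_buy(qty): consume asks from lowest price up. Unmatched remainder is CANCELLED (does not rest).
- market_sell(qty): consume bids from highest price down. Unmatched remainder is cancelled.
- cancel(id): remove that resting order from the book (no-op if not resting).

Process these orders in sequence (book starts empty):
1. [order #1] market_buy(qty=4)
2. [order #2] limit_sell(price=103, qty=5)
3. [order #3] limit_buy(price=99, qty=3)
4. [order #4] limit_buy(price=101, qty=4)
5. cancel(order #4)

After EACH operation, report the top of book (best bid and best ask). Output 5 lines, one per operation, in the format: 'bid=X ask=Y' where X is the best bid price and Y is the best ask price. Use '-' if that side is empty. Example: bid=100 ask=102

Answer: bid=- ask=-
bid=- ask=103
bid=99 ask=103
bid=101 ask=103
bid=99 ask=103

Derivation:
After op 1 [order #1] market_buy(qty=4): fills=none; bids=[-] asks=[-]
After op 2 [order #2] limit_sell(price=103, qty=5): fills=none; bids=[-] asks=[#2:5@103]
After op 3 [order #3] limit_buy(price=99, qty=3): fills=none; bids=[#3:3@99] asks=[#2:5@103]
After op 4 [order #4] limit_buy(price=101, qty=4): fills=none; bids=[#4:4@101 #3:3@99] asks=[#2:5@103]
After op 5 cancel(order #4): fills=none; bids=[#3:3@99] asks=[#2:5@103]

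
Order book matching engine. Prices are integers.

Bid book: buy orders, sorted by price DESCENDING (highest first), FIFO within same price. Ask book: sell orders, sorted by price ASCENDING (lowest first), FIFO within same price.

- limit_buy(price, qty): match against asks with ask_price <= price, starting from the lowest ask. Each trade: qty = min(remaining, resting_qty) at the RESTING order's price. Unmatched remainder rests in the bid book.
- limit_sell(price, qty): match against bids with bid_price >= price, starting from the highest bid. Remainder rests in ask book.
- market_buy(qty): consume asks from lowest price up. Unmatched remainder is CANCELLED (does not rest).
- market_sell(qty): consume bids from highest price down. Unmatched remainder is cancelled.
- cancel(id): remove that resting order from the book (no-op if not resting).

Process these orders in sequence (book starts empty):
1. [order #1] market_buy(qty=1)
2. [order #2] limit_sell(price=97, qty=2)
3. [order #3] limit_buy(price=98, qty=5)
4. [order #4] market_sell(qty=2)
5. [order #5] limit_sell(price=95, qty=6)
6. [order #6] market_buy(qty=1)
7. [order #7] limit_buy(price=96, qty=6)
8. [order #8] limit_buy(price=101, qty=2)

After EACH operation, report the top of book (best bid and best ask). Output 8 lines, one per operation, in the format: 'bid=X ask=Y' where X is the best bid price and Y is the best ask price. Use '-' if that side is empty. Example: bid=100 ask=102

Answer: bid=- ask=-
bid=- ask=97
bid=98 ask=-
bid=98 ask=-
bid=- ask=95
bid=- ask=95
bid=96 ask=-
bid=101 ask=-

Derivation:
After op 1 [order #1] market_buy(qty=1): fills=none; bids=[-] asks=[-]
After op 2 [order #2] limit_sell(price=97, qty=2): fills=none; bids=[-] asks=[#2:2@97]
After op 3 [order #3] limit_buy(price=98, qty=5): fills=#3x#2:2@97; bids=[#3:3@98] asks=[-]
After op 4 [order #4] market_sell(qty=2): fills=#3x#4:2@98; bids=[#3:1@98] asks=[-]
After op 5 [order #5] limit_sell(price=95, qty=6): fills=#3x#5:1@98; bids=[-] asks=[#5:5@95]
After op 6 [order #6] market_buy(qty=1): fills=#6x#5:1@95; bids=[-] asks=[#5:4@95]
After op 7 [order #7] limit_buy(price=96, qty=6): fills=#7x#5:4@95; bids=[#7:2@96] asks=[-]
After op 8 [order #8] limit_buy(price=101, qty=2): fills=none; bids=[#8:2@101 #7:2@96] asks=[-]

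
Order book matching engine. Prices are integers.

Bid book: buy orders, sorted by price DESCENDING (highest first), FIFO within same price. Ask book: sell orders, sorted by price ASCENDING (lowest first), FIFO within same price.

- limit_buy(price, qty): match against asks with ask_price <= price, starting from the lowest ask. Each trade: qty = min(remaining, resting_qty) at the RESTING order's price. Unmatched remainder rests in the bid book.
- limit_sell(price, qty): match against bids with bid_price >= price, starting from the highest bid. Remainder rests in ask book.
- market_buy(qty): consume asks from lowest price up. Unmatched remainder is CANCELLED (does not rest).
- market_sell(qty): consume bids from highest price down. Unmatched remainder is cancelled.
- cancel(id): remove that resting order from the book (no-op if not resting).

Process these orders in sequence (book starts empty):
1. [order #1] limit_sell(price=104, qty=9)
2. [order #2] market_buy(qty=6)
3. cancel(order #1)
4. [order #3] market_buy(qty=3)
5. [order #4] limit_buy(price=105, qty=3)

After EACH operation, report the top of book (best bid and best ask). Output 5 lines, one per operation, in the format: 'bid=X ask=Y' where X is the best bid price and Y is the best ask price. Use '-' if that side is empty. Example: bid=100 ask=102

After op 1 [order #1] limit_sell(price=104, qty=9): fills=none; bids=[-] asks=[#1:9@104]
After op 2 [order #2] market_buy(qty=6): fills=#2x#1:6@104; bids=[-] asks=[#1:3@104]
After op 3 cancel(order #1): fills=none; bids=[-] asks=[-]
After op 4 [order #3] market_buy(qty=3): fills=none; bids=[-] asks=[-]
After op 5 [order #4] limit_buy(price=105, qty=3): fills=none; bids=[#4:3@105] asks=[-]

Answer: bid=- ask=104
bid=- ask=104
bid=- ask=-
bid=- ask=-
bid=105 ask=-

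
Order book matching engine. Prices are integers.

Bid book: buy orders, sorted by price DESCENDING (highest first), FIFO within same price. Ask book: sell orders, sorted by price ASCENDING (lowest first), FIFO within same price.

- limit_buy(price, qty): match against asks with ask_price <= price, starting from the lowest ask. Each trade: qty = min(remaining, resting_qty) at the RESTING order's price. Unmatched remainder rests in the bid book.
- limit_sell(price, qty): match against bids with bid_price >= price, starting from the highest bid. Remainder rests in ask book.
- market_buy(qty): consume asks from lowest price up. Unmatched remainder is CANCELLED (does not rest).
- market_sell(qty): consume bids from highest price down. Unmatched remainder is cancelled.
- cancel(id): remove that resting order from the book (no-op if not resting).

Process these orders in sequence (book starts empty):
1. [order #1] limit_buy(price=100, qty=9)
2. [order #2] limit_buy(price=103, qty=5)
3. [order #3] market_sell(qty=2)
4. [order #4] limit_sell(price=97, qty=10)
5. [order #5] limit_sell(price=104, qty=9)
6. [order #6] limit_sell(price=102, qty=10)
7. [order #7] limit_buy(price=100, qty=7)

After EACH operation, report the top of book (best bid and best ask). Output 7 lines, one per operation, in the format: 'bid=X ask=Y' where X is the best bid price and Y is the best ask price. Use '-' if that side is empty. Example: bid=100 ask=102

Answer: bid=100 ask=-
bid=103 ask=-
bid=103 ask=-
bid=100 ask=-
bid=100 ask=104
bid=100 ask=102
bid=100 ask=102

Derivation:
After op 1 [order #1] limit_buy(price=100, qty=9): fills=none; bids=[#1:9@100] asks=[-]
After op 2 [order #2] limit_buy(price=103, qty=5): fills=none; bids=[#2:5@103 #1:9@100] asks=[-]
After op 3 [order #3] market_sell(qty=2): fills=#2x#3:2@103; bids=[#2:3@103 #1:9@100] asks=[-]
After op 4 [order #4] limit_sell(price=97, qty=10): fills=#2x#4:3@103 #1x#4:7@100; bids=[#1:2@100] asks=[-]
After op 5 [order #5] limit_sell(price=104, qty=9): fills=none; bids=[#1:2@100] asks=[#5:9@104]
After op 6 [order #6] limit_sell(price=102, qty=10): fills=none; bids=[#1:2@100] asks=[#6:10@102 #5:9@104]
After op 7 [order #7] limit_buy(price=100, qty=7): fills=none; bids=[#1:2@100 #7:7@100] asks=[#6:10@102 #5:9@104]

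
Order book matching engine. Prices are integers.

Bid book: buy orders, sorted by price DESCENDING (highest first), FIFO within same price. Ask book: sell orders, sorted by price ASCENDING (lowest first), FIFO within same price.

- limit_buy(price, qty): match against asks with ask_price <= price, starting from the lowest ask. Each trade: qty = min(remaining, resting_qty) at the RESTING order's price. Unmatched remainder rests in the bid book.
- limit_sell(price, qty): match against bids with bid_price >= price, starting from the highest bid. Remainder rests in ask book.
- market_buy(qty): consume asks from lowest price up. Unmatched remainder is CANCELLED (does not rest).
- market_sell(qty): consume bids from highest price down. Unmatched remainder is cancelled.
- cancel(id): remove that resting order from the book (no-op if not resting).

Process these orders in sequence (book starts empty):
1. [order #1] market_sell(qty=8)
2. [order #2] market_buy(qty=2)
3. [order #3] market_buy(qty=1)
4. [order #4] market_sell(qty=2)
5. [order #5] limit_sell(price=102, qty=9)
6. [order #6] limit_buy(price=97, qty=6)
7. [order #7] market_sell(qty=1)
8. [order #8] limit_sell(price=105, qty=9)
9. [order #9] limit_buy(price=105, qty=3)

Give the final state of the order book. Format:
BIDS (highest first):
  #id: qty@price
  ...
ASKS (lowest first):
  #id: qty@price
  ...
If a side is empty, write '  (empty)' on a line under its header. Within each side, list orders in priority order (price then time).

After op 1 [order #1] market_sell(qty=8): fills=none; bids=[-] asks=[-]
After op 2 [order #2] market_buy(qty=2): fills=none; bids=[-] asks=[-]
After op 3 [order #3] market_buy(qty=1): fills=none; bids=[-] asks=[-]
After op 4 [order #4] market_sell(qty=2): fills=none; bids=[-] asks=[-]
After op 5 [order #5] limit_sell(price=102, qty=9): fills=none; bids=[-] asks=[#5:9@102]
After op 6 [order #6] limit_buy(price=97, qty=6): fills=none; bids=[#6:6@97] asks=[#5:9@102]
After op 7 [order #7] market_sell(qty=1): fills=#6x#7:1@97; bids=[#6:5@97] asks=[#5:9@102]
After op 8 [order #8] limit_sell(price=105, qty=9): fills=none; bids=[#6:5@97] asks=[#5:9@102 #8:9@105]
After op 9 [order #9] limit_buy(price=105, qty=3): fills=#9x#5:3@102; bids=[#6:5@97] asks=[#5:6@102 #8:9@105]

Answer: BIDS (highest first):
  #6: 5@97
ASKS (lowest first):
  #5: 6@102
  #8: 9@105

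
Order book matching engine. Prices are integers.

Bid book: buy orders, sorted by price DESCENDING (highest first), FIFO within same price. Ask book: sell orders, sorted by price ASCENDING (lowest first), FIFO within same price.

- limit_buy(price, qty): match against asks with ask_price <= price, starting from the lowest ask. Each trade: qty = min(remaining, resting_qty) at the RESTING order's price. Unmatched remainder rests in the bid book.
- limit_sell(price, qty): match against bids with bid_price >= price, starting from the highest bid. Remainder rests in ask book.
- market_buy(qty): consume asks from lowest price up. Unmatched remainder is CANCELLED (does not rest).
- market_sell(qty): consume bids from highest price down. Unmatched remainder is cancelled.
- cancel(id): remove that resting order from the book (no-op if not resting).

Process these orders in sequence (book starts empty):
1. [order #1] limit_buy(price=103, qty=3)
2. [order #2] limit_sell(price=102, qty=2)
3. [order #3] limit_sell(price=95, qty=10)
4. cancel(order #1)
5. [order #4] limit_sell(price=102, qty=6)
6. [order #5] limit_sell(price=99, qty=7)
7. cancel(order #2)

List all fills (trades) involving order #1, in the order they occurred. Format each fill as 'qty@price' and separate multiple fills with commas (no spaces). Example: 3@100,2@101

After op 1 [order #1] limit_buy(price=103, qty=3): fills=none; bids=[#1:3@103] asks=[-]
After op 2 [order #2] limit_sell(price=102, qty=2): fills=#1x#2:2@103; bids=[#1:1@103] asks=[-]
After op 3 [order #3] limit_sell(price=95, qty=10): fills=#1x#3:1@103; bids=[-] asks=[#3:9@95]
After op 4 cancel(order #1): fills=none; bids=[-] asks=[#3:9@95]
After op 5 [order #4] limit_sell(price=102, qty=6): fills=none; bids=[-] asks=[#3:9@95 #4:6@102]
After op 6 [order #5] limit_sell(price=99, qty=7): fills=none; bids=[-] asks=[#3:9@95 #5:7@99 #4:6@102]
After op 7 cancel(order #2): fills=none; bids=[-] asks=[#3:9@95 #5:7@99 #4:6@102]

Answer: 2@103,1@103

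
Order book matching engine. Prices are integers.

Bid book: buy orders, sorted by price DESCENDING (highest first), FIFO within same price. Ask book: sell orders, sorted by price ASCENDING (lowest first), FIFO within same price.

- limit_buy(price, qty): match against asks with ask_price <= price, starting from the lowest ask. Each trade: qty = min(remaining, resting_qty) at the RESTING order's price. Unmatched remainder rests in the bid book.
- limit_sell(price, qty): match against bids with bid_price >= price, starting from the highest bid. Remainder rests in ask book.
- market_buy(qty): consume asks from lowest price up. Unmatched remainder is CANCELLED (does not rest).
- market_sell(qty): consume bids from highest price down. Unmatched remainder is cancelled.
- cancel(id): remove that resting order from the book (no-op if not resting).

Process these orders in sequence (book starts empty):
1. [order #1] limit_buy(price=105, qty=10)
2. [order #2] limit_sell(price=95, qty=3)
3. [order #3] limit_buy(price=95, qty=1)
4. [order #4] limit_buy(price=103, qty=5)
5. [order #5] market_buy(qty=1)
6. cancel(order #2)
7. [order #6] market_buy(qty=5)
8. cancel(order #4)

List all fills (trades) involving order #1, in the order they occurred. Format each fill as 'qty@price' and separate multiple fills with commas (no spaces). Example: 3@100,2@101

After op 1 [order #1] limit_buy(price=105, qty=10): fills=none; bids=[#1:10@105] asks=[-]
After op 2 [order #2] limit_sell(price=95, qty=3): fills=#1x#2:3@105; bids=[#1:7@105] asks=[-]
After op 3 [order #3] limit_buy(price=95, qty=1): fills=none; bids=[#1:7@105 #3:1@95] asks=[-]
After op 4 [order #4] limit_buy(price=103, qty=5): fills=none; bids=[#1:7@105 #4:5@103 #3:1@95] asks=[-]
After op 5 [order #5] market_buy(qty=1): fills=none; bids=[#1:7@105 #4:5@103 #3:1@95] asks=[-]
After op 6 cancel(order #2): fills=none; bids=[#1:7@105 #4:5@103 #3:1@95] asks=[-]
After op 7 [order #6] market_buy(qty=5): fills=none; bids=[#1:7@105 #4:5@103 #3:1@95] asks=[-]
After op 8 cancel(order #4): fills=none; bids=[#1:7@105 #3:1@95] asks=[-]

Answer: 3@105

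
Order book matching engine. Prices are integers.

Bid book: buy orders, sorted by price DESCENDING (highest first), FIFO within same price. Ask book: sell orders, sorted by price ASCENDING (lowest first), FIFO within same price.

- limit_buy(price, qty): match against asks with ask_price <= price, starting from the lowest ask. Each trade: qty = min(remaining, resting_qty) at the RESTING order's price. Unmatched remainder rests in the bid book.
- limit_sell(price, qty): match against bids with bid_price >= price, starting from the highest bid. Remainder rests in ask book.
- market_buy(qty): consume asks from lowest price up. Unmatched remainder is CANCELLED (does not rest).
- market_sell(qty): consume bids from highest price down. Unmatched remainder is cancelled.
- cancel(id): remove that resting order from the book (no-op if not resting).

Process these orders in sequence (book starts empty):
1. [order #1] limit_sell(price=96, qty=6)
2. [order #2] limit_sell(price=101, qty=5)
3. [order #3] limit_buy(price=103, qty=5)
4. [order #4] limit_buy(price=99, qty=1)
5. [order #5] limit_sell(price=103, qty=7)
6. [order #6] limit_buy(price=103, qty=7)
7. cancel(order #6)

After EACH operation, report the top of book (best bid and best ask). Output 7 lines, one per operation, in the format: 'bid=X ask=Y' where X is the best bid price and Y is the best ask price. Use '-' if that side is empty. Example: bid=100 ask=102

After op 1 [order #1] limit_sell(price=96, qty=6): fills=none; bids=[-] asks=[#1:6@96]
After op 2 [order #2] limit_sell(price=101, qty=5): fills=none; bids=[-] asks=[#1:6@96 #2:5@101]
After op 3 [order #3] limit_buy(price=103, qty=5): fills=#3x#1:5@96; bids=[-] asks=[#1:1@96 #2:5@101]
After op 4 [order #4] limit_buy(price=99, qty=1): fills=#4x#1:1@96; bids=[-] asks=[#2:5@101]
After op 5 [order #5] limit_sell(price=103, qty=7): fills=none; bids=[-] asks=[#2:5@101 #5:7@103]
After op 6 [order #6] limit_buy(price=103, qty=7): fills=#6x#2:5@101 #6x#5:2@103; bids=[-] asks=[#5:5@103]
After op 7 cancel(order #6): fills=none; bids=[-] asks=[#5:5@103]

Answer: bid=- ask=96
bid=- ask=96
bid=- ask=96
bid=- ask=101
bid=- ask=101
bid=- ask=103
bid=- ask=103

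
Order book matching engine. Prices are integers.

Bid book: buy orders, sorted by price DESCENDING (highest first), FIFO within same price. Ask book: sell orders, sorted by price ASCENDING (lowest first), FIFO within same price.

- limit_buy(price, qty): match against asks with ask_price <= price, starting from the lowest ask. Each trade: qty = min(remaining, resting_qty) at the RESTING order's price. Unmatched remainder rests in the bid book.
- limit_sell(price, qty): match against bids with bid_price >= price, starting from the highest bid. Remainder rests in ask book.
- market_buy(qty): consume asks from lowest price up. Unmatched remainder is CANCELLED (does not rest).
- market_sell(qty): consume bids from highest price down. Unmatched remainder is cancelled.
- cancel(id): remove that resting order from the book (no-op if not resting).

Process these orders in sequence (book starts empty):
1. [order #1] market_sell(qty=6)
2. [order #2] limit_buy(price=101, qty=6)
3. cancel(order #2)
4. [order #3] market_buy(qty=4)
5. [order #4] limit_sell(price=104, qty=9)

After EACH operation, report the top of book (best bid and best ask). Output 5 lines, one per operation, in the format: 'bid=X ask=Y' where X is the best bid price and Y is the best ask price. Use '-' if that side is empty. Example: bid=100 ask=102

After op 1 [order #1] market_sell(qty=6): fills=none; bids=[-] asks=[-]
After op 2 [order #2] limit_buy(price=101, qty=6): fills=none; bids=[#2:6@101] asks=[-]
After op 3 cancel(order #2): fills=none; bids=[-] asks=[-]
After op 4 [order #3] market_buy(qty=4): fills=none; bids=[-] asks=[-]
After op 5 [order #4] limit_sell(price=104, qty=9): fills=none; bids=[-] asks=[#4:9@104]

Answer: bid=- ask=-
bid=101 ask=-
bid=- ask=-
bid=- ask=-
bid=- ask=104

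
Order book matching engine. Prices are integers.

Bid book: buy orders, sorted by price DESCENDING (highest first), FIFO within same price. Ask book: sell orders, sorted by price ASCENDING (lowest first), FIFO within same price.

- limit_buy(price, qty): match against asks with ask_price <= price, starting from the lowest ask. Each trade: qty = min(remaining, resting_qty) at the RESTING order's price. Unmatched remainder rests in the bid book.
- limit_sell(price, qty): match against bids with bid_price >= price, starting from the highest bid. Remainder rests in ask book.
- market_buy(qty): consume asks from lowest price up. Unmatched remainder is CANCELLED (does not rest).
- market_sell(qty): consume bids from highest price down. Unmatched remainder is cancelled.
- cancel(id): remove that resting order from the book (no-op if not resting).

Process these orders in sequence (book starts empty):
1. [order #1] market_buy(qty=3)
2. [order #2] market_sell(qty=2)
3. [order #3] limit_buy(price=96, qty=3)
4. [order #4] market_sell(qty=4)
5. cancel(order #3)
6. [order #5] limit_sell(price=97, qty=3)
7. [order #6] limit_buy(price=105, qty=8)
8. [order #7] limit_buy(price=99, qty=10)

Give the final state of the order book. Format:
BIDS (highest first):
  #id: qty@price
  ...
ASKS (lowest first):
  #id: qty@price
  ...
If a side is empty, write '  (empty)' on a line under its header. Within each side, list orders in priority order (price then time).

Answer: BIDS (highest first):
  #6: 5@105
  #7: 10@99
ASKS (lowest first):
  (empty)

Derivation:
After op 1 [order #1] market_buy(qty=3): fills=none; bids=[-] asks=[-]
After op 2 [order #2] market_sell(qty=2): fills=none; bids=[-] asks=[-]
After op 3 [order #3] limit_buy(price=96, qty=3): fills=none; bids=[#3:3@96] asks=[-]
After op 4 [order #4] market_sell(qty=4): fills=#3x#4:3@96; bids=[-] asks=[-]
After op 5 cancel(order #3): fills=none; bids=[-] asks=[-]
After op 6 [order #5] limit_sell(price=97, qty=3): fills=none; bids=[-] asks=[#5:3@97]
After op 7 [order #6] limit_buy(price=105, qty=8): fills=#6x#5:3@97; bids=[#6:5@105] asks=[-]
After op 8 [order #7] limit_buy(price=99, qty=10): fills=none; bids=[#6:5@105 #7:10@99] asks=[-]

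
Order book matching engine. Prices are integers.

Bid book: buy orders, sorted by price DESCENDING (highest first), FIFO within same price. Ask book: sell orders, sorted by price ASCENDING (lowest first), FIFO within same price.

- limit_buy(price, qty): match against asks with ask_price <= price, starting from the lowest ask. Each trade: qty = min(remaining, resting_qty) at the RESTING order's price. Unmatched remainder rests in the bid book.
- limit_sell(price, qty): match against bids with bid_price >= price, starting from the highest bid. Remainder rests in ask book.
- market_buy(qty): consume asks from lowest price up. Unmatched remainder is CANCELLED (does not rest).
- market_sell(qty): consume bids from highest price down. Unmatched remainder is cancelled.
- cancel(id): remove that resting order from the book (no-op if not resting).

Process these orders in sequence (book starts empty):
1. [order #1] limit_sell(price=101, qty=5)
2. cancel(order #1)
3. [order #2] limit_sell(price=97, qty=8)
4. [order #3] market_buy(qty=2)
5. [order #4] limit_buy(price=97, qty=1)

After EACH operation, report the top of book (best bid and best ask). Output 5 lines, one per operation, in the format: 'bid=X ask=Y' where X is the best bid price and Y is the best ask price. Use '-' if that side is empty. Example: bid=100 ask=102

Answer: bid=- ask=101
bid=- ask=-
bid=- ask=97
bid=- ask=97
bid=- ask=97

Derivation:
After op 1 [order #1] limit_sell(price=101, qty=5): fills=none; bids=[-] asks=[#1:5@101]
After op 2 cancel(order #1): fills=none; bids=[-] asks=[-]
After op 3 [order #2] limit_sell(price=97, qty=8): fills=none; bids=[-] asks=[#2:8@97]
After op 4 [order #3] market_buy(qty=2): fills=#3x#2:2@97; bids=[-] asks=[#2:6@97]
After op 5 [order #4] limit_buy(price=97, qty=1): fills=#4x#2:1@97; bids=[-] asks=[#2:5@97]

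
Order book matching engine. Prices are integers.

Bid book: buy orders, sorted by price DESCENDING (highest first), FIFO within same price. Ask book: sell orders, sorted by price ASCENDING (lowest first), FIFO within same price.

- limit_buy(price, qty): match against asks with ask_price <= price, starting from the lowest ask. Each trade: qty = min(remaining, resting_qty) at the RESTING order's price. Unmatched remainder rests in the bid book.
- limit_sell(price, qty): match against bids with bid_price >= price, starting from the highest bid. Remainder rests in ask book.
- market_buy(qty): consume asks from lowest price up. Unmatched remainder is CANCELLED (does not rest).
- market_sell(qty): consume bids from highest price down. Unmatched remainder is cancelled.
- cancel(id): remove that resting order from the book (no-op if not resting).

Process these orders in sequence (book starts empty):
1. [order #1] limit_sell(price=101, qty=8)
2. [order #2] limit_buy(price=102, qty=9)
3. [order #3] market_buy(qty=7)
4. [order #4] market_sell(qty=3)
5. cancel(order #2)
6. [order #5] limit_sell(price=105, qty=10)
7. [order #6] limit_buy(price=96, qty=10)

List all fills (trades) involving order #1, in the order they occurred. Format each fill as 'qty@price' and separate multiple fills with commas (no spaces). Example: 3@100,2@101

Answer: 8@101

Derivation:
After op 1 [order #1] limit_sell(price=101, qty=8): fills=none; bids=[-] asks=[#1:8@101]
After op 2 [order #2] limit_buy(price=102, qty=9): fills=#2x#1:8@101; bids=[#2:1@102] asks=[-]
After op 3 [order #3] market_buy(qty=7): fills=none; bids=[#2:1@102] asks=[-]
After op 4 [order #4] market_sell(qty=3): fills=#2x#4:1@102; bids=[-] asks=[-]
After op 5 cancel(order #2): fills=none; bids=[-] asks=[-]
After op 6 [order #5] limit_sell(price=105, qty=10): fills=none; bids=[-] asks=[#5:10@105]
After op 7 [order #6] limit_buy(price=96, qty=10): fills=none; bids=[#6:10@96] asks=[#5:10@105]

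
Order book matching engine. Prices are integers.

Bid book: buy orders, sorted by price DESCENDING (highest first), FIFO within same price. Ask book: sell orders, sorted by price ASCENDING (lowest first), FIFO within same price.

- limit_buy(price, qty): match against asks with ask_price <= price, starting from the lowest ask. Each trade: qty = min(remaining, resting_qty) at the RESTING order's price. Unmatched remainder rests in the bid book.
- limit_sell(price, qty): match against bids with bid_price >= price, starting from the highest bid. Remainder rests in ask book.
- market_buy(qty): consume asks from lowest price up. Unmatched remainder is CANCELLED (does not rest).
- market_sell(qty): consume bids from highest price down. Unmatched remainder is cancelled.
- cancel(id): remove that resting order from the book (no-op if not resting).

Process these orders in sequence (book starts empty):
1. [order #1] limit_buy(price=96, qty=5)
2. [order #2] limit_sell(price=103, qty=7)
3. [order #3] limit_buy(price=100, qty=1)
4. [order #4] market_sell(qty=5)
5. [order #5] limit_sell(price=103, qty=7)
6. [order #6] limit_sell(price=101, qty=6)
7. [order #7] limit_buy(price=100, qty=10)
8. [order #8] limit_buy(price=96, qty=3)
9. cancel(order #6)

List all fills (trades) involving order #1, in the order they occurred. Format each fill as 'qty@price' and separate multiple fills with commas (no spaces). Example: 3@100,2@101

After op 1 [order #1] limit_buy(price=96, qty=5): fills=none; bids=[#1:5@96] asks=[-]
After op 2 [order #2] limit_sell(price=103, qty=7): fills=none; bids=[#1:5@96] asks=[#2:7@103]
After op 3 [order #3] limit_buy(price=100, qty=1): fills=none; bids=[#3:1@100 #1:5@96] asks=[#2:7@103]
After op 4 [order #4] market_sell(qty=5): fills=#3x#4:1@100 #1x#4:4@96; bids=[#1:1@96] asks=[#2:7@103]
After op 5 [order #5] limit_sell(price=103, qty=7): fills=none; bids=[#1:1@96] asks=[#2:7@103 #5:7@103]
After op 6 [order #6] limit_sell(price=101, qty=6): fills=none; bids=[#1:1@96] asks=[#6:6@101 #2:7@103 #5:7@103]
After op 7 [order #7] limit_buy(price=100, qty=10): fills=none; bids=[#7:10@100 #1:1@96] asks=[#6:6@101 #2:7@103 #5:7@103]
After op 8 [order #8] limit_buy(price=96, qty=3): fills=none; bids=[#7:10@100 #1:1@96 #8:3@96] asks=[#6:6@101 #2:7@103 #5:7@103]
After op 9 cancel(order #6): fills=none; bids=[#7:10@100 #1:1@96 #8:3@96] asks=[#2:7@103 #5:7@103]

Answer: 4@96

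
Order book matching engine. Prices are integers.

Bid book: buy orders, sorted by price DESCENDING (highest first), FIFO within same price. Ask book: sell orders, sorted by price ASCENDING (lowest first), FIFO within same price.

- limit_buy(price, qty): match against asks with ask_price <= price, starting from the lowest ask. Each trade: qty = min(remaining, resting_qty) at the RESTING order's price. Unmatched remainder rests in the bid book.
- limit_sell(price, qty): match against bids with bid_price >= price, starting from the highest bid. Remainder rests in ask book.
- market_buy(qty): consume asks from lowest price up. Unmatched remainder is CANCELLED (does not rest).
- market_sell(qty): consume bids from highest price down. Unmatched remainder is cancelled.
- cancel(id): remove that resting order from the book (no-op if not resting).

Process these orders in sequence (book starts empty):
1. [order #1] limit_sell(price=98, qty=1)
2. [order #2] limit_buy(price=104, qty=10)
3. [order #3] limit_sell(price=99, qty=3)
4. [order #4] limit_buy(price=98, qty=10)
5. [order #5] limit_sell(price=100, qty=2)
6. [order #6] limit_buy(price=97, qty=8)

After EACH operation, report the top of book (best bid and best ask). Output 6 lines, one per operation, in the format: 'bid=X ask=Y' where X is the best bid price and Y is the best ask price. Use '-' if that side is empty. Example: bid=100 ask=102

After op 1 [order #1] limit_sell(price=98, qty=1): fills=none; bids=[-] asks=[#1:1@98]
After op 2 [order #2] limit_buy(price=104, qty=10): fills=#2x#1:1@98; bids=[#2:9@104] asks=[-]
After op 3 [order #3] limit_sell(price=99, qty=3): fills=#2x#3:3@104; bids=[#2:6@104] asks=[-]
After op 4 [order #4] limit_buy(price=98, qty=10): fills=none; bids=[#2:6@104 #4:10@98] asks=[-]
After op 5 [order #5] limit_sell(price=100, qty=2): fills=#2x#5:2@104; bids=[#2:4@104 #4:10@98] asks=[-]
After op 6 [order #6] limit_buy(price=97, qty=8): fills=none; bids=[#2:4@104 #4:10@98 #6:8@97] asks=[-]

Answer: bid=- ask=98
bid=104 ask=-
bid=104 ask=-
bid=104 ask=-
bid=104 ask=-
bid=104 ask=-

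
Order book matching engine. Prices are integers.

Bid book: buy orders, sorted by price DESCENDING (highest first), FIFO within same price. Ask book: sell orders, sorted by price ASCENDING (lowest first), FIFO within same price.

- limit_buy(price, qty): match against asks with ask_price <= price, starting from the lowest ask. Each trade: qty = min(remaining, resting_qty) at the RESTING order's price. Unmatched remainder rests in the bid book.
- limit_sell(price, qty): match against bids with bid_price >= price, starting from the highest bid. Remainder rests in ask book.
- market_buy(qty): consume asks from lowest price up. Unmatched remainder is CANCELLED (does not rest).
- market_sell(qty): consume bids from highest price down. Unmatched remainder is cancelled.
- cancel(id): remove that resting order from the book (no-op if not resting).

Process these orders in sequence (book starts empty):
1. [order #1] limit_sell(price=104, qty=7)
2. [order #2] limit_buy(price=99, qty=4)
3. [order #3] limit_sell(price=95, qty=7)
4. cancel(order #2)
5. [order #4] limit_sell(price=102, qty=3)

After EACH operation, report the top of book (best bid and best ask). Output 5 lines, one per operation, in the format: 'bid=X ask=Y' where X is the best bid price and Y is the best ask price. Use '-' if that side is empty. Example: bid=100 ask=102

Answer: bid=- ask=104
bid=99 ask=104
bid=- ask=95
bid=- ask=95
bid=- ask=95

Derivation:
After op 1 [order #1] limit_sell(price=104, qty=7): fills=none; bids=[-] asks=[#1:7@104]
After op 2 [order #2] limit_buy(price=99, qty=4): fills=none; bids=[#2:4@99] asks=[#1:7@104]
After op 3 [order #3] limit_sell(price=95, qty=7): fills=#2x#3:4@99; bids=[-] asks=[#3:3@95 #1:7@104]
After op 4 cancel(order #2): fills=none; bids=[-] asks=[#3:3@95 #1:7@104]
After op 5 [order #4] limit_sell(price=102, qty=3): fills=none; bids=[-] asks=[#3:3@95 #4:3@102 #1:7@104]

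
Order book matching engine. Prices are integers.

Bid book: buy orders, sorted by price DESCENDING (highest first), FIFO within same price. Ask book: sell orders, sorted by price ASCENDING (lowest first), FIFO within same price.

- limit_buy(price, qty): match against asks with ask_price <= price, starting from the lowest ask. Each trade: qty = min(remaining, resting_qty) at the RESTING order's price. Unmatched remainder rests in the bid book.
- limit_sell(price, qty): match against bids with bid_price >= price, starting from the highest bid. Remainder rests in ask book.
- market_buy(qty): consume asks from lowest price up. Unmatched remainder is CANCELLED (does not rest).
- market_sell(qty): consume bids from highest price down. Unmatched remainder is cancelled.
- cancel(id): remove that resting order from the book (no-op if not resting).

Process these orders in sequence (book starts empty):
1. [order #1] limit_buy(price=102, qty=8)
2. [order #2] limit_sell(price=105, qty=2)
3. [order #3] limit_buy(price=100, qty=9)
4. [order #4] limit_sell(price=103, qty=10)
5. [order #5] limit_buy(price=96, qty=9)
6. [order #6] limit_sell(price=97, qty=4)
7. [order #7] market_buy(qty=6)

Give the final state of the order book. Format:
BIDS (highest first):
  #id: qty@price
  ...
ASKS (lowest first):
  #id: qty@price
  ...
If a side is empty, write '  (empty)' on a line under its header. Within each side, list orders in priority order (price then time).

Answer: BIDS (highest first):
  #1: 4@102
  #3: 9@100
  #5: 9@96
ASKS (lowest first):
  #4: 4@103
  #2: 2@105

Derivation:
After op 1 [order #1] limit_buy(price=102, qty=8): fills=none; bids=[#1:8@102] asks=[-]
After op 2 [order #2] limit_sell(price=105, qty=2): fills=none; bids=[#1:8@102] asks=[#2:2@105]
After op 3 [order #3] limit_buy(price=100, qty=9): fills=none; bids=[#1:8@102 #3:9@100] asks=[#2:2@105]
After op 4 [order #4] limit_sell(price=103, qty=10): fills=none; bids=[#1:8@102 #3:9@100] asks=[#4:10@103 #2:2@105]
After op 5 [order #5] limit_buy(price=96, qty=9): fills=none; bids=[#1:8@102 #3:9@100 #5:9@96] asks=[#4:10@103 #2:2@105]
After op 6 [order #6] limit_sell(price=97, qty=4): fills=#1x#6:4@102; bids=[#1:4@102 #3:9@100 #5:9@96] asks=[#4:10@103 #2:2@105]
After op 7 [order #7] market_buy(qty=6): fills=#7x#4:6@103; bids=[#1:4@102 #3:9@100 #5:9@96] asks=[#4:4@103 #2:2@105]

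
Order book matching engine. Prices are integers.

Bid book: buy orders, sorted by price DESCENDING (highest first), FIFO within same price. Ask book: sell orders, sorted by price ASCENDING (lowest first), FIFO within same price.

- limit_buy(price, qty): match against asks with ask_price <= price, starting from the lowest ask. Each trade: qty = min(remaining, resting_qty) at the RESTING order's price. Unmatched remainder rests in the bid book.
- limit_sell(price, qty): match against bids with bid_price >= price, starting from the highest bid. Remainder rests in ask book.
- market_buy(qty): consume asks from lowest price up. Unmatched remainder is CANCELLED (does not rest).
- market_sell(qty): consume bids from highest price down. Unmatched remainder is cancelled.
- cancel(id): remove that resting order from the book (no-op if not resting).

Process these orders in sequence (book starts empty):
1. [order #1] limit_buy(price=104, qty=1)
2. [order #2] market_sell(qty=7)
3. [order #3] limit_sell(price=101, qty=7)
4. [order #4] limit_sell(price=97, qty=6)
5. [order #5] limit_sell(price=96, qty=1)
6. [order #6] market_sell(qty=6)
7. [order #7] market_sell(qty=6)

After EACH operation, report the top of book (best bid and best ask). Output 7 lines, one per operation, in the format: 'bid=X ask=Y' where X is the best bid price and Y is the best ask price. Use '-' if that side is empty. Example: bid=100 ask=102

Answer: bid=104 ask=-
bid=- ask=-
bid=- ask=101
bid=- ask=97
bid=- ask=96
bid=- ask=96
bid=- ask=96

Derivation:
After op 1 [order #1] limit_buy(price=104, qty=1): fills=none; bids=[#1:1@104] asks=[-]
After op 2 [order #2] market_sell(qty=7): fills=#1x#2:1@104; bids=[-] asks=[-]
After op 3 [order #3] limit_sell(price=101, qty=7): fills=none; bids=[-] asks=[#3:7@101]
After op 4 [order #4] limit_sell(price=97, qty=6): fills=none; bids=[-] asks=[#4:6@97 #3:7@101]
After op 5 [order #5] limit_sell(price=96, qty=1): fills=none; bids=[-] asks=[#5:1@96 #4:6@97 #3:7@101]
After op 6 [order #6] market_sell(qty=6): fills=none; bids=[-] asks=[#5:1@96 #4:6@97 #3:7@101]
After op 7 [order #7] market_sell(qty=6): fills=none; bids=[-] asks=[#5:1@96 #4:6@97 #3:7@101]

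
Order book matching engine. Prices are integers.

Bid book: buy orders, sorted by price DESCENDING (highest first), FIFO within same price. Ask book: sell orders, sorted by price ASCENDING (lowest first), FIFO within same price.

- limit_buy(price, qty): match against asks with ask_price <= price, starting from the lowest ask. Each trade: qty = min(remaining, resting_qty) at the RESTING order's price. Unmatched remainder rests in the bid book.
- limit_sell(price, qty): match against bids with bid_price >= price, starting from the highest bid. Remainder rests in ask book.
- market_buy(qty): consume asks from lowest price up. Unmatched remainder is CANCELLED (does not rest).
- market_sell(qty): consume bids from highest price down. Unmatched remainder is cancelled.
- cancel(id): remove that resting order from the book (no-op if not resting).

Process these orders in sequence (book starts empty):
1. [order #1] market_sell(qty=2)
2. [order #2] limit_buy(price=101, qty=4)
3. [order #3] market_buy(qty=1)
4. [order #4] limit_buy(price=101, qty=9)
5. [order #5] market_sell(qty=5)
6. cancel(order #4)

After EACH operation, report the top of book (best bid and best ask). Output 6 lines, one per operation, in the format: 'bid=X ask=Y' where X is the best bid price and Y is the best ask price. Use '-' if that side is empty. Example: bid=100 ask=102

After op 1 [order #1] market_sell(qty=2): fills=none; bids=[-] asks=[-]
After op 2 [order #2] limit_buy(price=101, qty=4): fills=none; bids=[#2:4@101] asks=[-]
After op 3 [order #3] market_buy(qty=1): fills=none; bids=[#2:4@101] asks=[-]
After op 4 [order #4] limit_buy(price=101, qty=9): fills=none; bids=[#2:4@101 #4:9@101] asks=[-]
After op 5 [order #5] market_sell(qty=5): fills=#2x#5:4@101 #4x#5:1@101; bids=[#4:8@101] asks=[-]
After op 6 cancel(order #4): fills=none; bids=[-] asks=[-]

Answer: bid=- ask=-
bid=101 ask=-
bid=101 ask=-
bid=101 ask=-
bid=101 ask=-
bid=- ask=-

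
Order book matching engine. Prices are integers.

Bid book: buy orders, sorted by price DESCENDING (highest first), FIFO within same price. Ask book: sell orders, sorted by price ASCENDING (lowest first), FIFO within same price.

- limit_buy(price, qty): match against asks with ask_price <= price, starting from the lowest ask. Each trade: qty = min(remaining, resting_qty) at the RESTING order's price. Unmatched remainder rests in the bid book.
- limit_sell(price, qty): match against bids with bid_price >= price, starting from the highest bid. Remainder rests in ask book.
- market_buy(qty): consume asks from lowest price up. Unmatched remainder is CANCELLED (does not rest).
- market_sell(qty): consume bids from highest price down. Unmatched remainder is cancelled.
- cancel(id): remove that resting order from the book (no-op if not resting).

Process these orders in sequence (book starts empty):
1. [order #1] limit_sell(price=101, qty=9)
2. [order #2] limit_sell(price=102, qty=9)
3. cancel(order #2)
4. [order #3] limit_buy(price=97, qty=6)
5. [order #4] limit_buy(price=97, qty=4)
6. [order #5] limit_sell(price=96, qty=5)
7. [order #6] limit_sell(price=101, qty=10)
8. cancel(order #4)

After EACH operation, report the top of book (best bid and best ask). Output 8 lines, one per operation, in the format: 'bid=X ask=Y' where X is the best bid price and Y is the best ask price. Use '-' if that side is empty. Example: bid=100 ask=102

Answer: bid=- ask=101
bid=- ask=101
bid=- ask=101
bid=97 ask=101
bid=97 ask=101
bid=97 ask=101
bid=97 ask=101
bid=97 ask=101

Derivation:
After op 1 [order #1] limit_sell(price=101, qty=9): fills=none; bids=[-] asks=[#1:9@101]
After op 2 [order #2] limit_sell(price=102, qty=9): fills=none; bids=[-] asks=[#1:9@101 #2:9@102]
After op 3 cancel(order #2): fills=none; bids=[-] asks=[#1:9@101]
After op 4 [order #3] limit_buy(price=97, qty=6): fills=none; bids=[#3:6@97] asks=[#1:9@101]
After op 5 [order #4] limit_buy(price=97, qty=4): fills=none; bids=[#3:6@97 #4:4@97] asks=[#1:9@101]
After op 6 [order #5] limit_sell(price=96, qty=5): fills=#3x#5:5@97; bids=[#3:1@97 #4:4@97] asks=[#1:9@101]
After op 7 [order #6] limit_sell(price=101, qty=10): fills=none; bids=[#3:1@97 #4:4@97] asks=[#1:9@101 #6:10@101]
After op 8 cancel(order #4): fills=none; bids=[#3:1@97] asks=[#1:9@101 #6:10@101]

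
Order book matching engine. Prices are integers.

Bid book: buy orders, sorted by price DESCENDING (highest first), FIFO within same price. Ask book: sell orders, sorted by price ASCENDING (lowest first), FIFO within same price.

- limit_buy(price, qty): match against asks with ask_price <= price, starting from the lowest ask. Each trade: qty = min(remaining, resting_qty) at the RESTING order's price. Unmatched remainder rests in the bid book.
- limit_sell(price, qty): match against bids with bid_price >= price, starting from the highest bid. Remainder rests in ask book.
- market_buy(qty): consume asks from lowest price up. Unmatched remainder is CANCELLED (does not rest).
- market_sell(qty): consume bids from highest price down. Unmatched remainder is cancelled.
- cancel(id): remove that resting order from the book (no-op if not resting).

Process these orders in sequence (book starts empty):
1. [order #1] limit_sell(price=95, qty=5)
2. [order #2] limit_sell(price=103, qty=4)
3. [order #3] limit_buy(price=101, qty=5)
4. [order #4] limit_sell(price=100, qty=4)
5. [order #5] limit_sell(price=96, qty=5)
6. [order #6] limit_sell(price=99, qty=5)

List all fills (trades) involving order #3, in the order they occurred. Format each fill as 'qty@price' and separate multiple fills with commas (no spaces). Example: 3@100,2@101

Answer: 5@95

Derivation:
After op 1 [order #1] limit_sell(price=95, qty=5): fills=none; bids=[-] asks=[#1:5@95]
After op 2 [order #2] limit_sell(price=103, qty=4): fills=none; bids=[-] asks=[#1:5@95 #2:4@103]
After op 3 [order #3] limit_buy(price=101, qty=5): fills=#3x#1:5@95; bids=[-] asks=[#2:4@103]
After op 4 [order #4] limit_sell(price=100, qty=4): fills=none; bids=[-] asks=[#4:4@100 #2:4@103]
After op 5 [order #5] limit_sell(price=96, qty=5): fills=none; bids=[-] asks=[#5:5@96 #4:4@100 #2:4@103]
After op 6 [order #6] limit_sell(price=99, qty=5): fills=none; bids=[-] asks=[#5:5@96 #6:5@99 #4:4@100 #2:4@103]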